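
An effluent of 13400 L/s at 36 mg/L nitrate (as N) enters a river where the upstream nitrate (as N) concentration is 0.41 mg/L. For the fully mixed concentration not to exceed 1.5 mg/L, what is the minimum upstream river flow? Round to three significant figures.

424000 L/s

Set C_mix = 1.5: (Q·0.4100 + 13400·36.00) / (Q + 13400) = 1.5
→ Q = 13400·(36.00 − 1.5)/(1.5 − 0.4100) = 424100 L/s.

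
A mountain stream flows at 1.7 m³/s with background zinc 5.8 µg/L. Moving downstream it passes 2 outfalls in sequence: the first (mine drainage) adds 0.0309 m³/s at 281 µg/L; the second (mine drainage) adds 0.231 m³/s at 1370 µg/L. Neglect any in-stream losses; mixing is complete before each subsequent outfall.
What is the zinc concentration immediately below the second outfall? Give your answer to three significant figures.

Outfall 1: combined Q = 1.731 m³/s; C = (1.700·5.800 + 0.03090·281.0)/1.731 = 10.71 µg/L.
Outfall 2: combined Q = 1.962 m³/s; C = (1.731·10.71 + 0.2310·1370)/1.962 = 170.8 µg/L.

171 µg/L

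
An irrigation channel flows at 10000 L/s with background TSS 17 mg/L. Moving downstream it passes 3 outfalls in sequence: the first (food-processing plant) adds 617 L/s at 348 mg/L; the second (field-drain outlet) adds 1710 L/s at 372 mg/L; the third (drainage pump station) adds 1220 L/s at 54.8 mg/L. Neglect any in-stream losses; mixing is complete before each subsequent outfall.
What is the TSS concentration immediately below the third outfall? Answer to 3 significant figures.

80.3 mg/L

Outfall 1: combined Q = 10620 L/s; C = (10000·17.00 + 617.0·348.0)/10620 = 36.24 mg/L.
Outfall 2: combined Q = 12330 L/s; C = (10620·36.24 + 1710·372.0)/12330 = 82.81 mg/L.
Outfall 3: combined Q = 13550 L/s; C = (12330·82.81 + 1220·54.80)/13550 = 80.29 mg/L.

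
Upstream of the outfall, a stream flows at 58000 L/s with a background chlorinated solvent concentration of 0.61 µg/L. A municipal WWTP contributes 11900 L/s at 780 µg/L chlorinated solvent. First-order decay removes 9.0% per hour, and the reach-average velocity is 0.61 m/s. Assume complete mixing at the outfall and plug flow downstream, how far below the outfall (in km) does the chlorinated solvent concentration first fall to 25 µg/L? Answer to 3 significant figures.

39.0 km

Mass balance: C = (58000·0.6100 + 11900·780.0) / 69900 = 9317000/69900 = 133.3 µg/L.
9.0%/h lost → k = −ln(1 − 0.09) = 0.09431 h⁻¹.
Set 133.3·exp(−k·t) = 25 → t = ln(133.3/25)/k = 63890 s = 17.75 h.
Distance = v·t = 0.61·63890 = 38970 m = 38.97 km.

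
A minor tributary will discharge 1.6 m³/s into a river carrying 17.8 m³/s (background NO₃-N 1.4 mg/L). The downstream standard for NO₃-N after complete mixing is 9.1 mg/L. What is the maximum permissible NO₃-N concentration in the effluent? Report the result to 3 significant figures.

At the limit, (Qr·Cr + Qe·Cₑ)/(Qr + Qe) = 9.1:
Cₑ = (19.40·9.1 − 17.80·1.400) / 1.600 = 94.76 mg/L.

94.8 mg/L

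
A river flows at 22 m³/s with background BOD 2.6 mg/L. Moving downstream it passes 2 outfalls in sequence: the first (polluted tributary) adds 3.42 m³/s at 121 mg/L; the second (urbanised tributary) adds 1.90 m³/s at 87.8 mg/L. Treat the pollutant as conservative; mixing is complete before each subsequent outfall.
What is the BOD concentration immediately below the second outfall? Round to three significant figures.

After outfall 1: Q = 22.00 + 3.420 = 25.42 m³/s; C = (22.00·2.600 + 3.420·121.0)/25.42 = 18.53 mg/L.
After outfall 2: Q = 25.42 + 1.900 = 27.32 m³/s; C = (25.42·18.53 + 1.900·87.80)/27.32 = 23.35 mg/L.

23.3 mg/L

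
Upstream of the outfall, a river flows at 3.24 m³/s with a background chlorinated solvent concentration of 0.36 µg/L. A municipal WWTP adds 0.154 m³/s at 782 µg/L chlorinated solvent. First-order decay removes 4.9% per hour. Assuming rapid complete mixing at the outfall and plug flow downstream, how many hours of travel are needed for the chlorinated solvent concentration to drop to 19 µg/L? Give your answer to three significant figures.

12.6 h

After mixing, C = (3.240·0.3600 + 0.1540·782.0) / 3.394 = 121.6/3.394 = 35.83 µg/L.
4.9%/h lost → k = −ln(1 − 0.049) = 0.05024 h⁻¹.
35.83·exp(−k·t) = 19 → t = ln(35.83/19)/k = 45450 s = 12.62 h.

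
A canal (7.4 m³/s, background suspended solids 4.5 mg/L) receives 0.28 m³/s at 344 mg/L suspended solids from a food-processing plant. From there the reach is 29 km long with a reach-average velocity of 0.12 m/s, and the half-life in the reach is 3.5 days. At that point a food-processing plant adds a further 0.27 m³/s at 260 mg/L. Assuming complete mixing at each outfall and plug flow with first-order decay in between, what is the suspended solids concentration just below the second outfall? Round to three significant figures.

18.2 mg/L

After mixing, C = (7.400·4.500 + 0.2800·344.0) / 7.680 = 129.6/7.680 = 16.88 mg/L; combined flow 7.680 m³/s.
Travel time t = 29·1000 / 0.12 = 241700 s = 67.13 h.
Half-life 3.5 d → k = ln 2 / 3.5 = 0.1980 d⁻¹.
Applying C = C₀e^(−kt): 16.88 × 0.5747 = 9.699 mg/L.
Second outfall: C = (7.680·9.699 + 0.2700·260.0)/7.950 = 18.20 mg/L.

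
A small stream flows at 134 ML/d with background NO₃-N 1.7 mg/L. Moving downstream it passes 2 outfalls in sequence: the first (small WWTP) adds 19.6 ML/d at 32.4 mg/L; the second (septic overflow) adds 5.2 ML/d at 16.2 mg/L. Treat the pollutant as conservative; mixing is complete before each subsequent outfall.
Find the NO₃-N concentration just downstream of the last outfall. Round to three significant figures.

After outfall 1: Q = 134.0 + 19.60 = 153.6 ML/d; C = (134.0·1.700 + 19.60·32.40)/153.6 = 5.617 mg/L.
After outfall 2: Q = 153.6 + 5.200 = 158.8 ML/d; C = (153.6·5.617 + 5.200·16.20)/158.8 = 5.964 mg/L.

5.96 mg/L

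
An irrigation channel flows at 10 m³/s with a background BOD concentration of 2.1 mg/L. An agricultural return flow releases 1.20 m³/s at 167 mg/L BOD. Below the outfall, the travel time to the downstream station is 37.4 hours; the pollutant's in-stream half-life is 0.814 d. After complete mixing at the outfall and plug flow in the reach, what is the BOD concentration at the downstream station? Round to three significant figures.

5.24 mg/L

Mass balance: C = (10.00·2.100 + 1.200·167.0) / 11.20 = 221.4/11.20 = 19.77 mg/L.
Half-life 0.814 d → k = ln 2 / 0.814 = 0.8515 d⁻¹.
Decay over the reach: 19.77·exp(−kt) = 19.77·0.2653 = 5.244 mg/L.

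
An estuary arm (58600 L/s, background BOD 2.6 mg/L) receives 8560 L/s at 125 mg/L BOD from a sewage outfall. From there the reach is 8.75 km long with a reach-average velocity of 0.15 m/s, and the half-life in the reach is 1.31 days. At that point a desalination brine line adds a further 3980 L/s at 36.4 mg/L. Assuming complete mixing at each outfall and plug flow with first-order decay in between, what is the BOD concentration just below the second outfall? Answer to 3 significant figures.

14.1 mg/L

Flow-weighted average: C = (58600·2.600 + 8560·125.0) / 67160 = 1222000/67160 = 18.20 mg/L; combined flow 67160 L/s.
Travel time t = 8.75·1000 / 0.15 = 58330 s = 16.20 h.
Half-life 1.31 d → k = ln 2 / 1.31 = 0.5291 d⁻¹.
Decay over the reach: 18.20·exp(−kt) = 18.20·0.6996 = 12.73 mg/L.
At the second outfall, C = (67160·12.73 + 3980·36.40) / (67160 + 3980) = 14.06 mg/L.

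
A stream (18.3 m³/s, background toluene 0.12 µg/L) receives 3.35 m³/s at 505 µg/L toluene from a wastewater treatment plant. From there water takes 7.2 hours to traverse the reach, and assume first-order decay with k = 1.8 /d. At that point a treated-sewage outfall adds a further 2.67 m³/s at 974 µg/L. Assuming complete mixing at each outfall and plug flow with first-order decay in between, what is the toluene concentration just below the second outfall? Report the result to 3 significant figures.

148 µg/L

Flow-weighted average: C = (18.30·0.1200 + 3.350·505.0) / 21.65 = 1694/21.65 = 78.24 µg/L; combined flow 21.65 m³/s.
Decay over the reach: 78.24·exp(−kt) = 78.24·0.5827 = 45.60 µg/L.
Second outfall: C = (21.65·45.60 + 2.670·974.0)/24.32 = 147.5 µg/L.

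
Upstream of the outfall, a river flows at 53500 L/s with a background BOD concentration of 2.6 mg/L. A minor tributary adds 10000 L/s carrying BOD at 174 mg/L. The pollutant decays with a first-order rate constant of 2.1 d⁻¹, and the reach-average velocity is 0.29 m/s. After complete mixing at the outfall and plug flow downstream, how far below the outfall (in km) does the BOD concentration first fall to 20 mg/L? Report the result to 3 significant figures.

4.67 km

Mass balance: C = (53500·2.600 + 10000·174.0) / 63500 = 1879000/63500 = 29.59 mg/L.
Set 29.59·exp(−k·t) = 20 → t = ln(29.59/20)/k = 16120 s = 4.477 h.
Distance = v·t = 0.29·16120 = 4674 m = 4.674 km.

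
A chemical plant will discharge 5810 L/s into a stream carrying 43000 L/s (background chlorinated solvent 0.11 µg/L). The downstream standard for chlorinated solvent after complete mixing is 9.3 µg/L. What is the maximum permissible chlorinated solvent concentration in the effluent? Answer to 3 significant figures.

77.3 µg/L

At the limit, (Qr·Cr + Qe·Cₑ)/(Qr + Qe) = 9.3:
Cₑ = (48810·9.3 − 43000·0.1100) / 5810 = 77.32 µg/L.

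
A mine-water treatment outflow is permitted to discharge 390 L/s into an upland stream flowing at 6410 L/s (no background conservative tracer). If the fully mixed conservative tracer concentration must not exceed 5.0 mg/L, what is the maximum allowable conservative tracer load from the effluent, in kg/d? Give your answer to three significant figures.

2940 kg/d

Mass balance at the limit: 6410·0 + 390.0·Cₑ = 6800·5.0 → Cₑ = 87.18 mg/L.
390.0 L/s = 0.3900 m³/s. Load = 0.3900 m³/s × 87.18 g/m³ × 86 400 s/d = 2938 kg/d.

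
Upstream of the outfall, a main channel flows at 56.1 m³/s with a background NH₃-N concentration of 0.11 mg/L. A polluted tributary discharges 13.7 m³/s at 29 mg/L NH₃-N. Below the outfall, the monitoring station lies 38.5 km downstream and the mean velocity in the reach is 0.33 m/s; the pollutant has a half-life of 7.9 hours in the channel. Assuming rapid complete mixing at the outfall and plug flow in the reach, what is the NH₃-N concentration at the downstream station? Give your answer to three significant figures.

Conservation of mass: C = (56.10·0.1100 + 13.70·29.00) / 69.80 = 403.5/69.80 = 5.780 mg/L.
Travel time t = 38.5·1000 / 0.33 = 116700 s = 32.41 h.
Half-life 7.9 h → k = ln 2 / 7.9 = 0.08774 h⁻¹ = 2.106 d⁻¹.
First-order decay: C = 5.780·exp(−k·t) = 5.780·0.05823 = 0.3366 mg/L.

0.337 mg/L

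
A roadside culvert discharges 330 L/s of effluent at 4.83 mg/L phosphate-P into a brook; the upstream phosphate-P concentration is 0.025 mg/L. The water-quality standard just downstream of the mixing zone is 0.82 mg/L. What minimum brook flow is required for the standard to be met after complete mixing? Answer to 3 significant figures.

Set C_mix = 0.82: (Q·0.02500 + 330.0·4.830) / (Q + 330.0) = 0.82
→ Q = 330.0·(4.830 − 0.82)/(0.82 − 0.02500) = 1665 L/s.

1660 L/s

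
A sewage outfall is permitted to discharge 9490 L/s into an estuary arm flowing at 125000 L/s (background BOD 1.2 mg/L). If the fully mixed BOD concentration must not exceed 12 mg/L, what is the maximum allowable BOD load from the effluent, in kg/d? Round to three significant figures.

126000 kg/d

Mass balance at the limit: 125000·1.200 + 9490·Cₑ = 134500·12 → Cₑ = 154.3 mg/L.
9490 L/s = 9.490 m³/s. Load = 9.490 m³/s × 154.3 g/m³ × 86 400 s/d = 126500 kg/d.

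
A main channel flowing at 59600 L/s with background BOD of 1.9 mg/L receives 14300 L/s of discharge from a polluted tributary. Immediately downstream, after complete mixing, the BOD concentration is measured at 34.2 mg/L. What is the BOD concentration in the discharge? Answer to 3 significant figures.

169 mg/L

Mass balance: 59600·1.900 + 14300·Cₑ = 73900·34.20
→ Cₑ = (73900·34.20 − 59600·1.900) / 14300 = 168.8 mg/L.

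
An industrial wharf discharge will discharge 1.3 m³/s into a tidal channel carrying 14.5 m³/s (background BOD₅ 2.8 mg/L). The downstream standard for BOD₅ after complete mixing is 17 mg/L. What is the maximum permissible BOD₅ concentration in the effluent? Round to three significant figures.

At the limit, (Qr·Cr + Qe·Cₑ)/(Qr + Qe) = 17:
Cₑ = (15.80·17 − 14.50·2.800) / 1.300 = 175.4 mg/L.

175 mg/L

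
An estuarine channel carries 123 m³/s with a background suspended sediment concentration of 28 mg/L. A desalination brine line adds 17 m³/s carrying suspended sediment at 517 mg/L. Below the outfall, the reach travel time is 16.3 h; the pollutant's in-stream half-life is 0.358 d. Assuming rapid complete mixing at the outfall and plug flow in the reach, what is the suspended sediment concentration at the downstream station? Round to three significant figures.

Flow-weighted average: C = (123.0·28.00 + 17.00·517.0) / 140.0 = 12230/140.0 = 87.38 mg/L.
Half-life 0.358 d → k = ln 2 / 0.358 = 1.936 d⁻¹.
Decay over the reach: 87.38·exp(−kt) = 87.38·0.2685 = 23.46 mg/L.

23.5 mg/L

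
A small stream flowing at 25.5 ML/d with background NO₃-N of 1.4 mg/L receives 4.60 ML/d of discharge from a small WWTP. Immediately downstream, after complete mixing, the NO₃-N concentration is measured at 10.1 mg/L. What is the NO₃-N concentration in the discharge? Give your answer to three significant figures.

58.3 mg/L

Mass balance: 25.50·1.400 + 4.600·Cₑ = 30.10·10.10
→ Cₑ = (30.10·10.10 − 25.50·1.400) / 4.600 = 58.33 mg/L.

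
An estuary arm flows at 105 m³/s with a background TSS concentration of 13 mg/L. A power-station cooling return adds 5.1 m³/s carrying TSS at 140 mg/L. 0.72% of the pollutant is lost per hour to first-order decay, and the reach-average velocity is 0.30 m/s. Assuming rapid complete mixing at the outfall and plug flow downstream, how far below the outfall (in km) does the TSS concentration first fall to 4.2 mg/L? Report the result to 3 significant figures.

225 km

Conservation of mass: C = (105.0·13.00 + 5.100·140.0) / 110.1 = 2079/110.1 = 18.88 mg/L.
0.72%/h lost → k = −ln(1 − 0.0072) = 0.007226 h⁻¹.
Set 18.88·exp(−k·t) = 4.2 → t = ln(18.88/4.2)/k = 748900 s = 208.0 h.
Distance = v·t = 0.30·748900 = 224700 m = 224.7 km.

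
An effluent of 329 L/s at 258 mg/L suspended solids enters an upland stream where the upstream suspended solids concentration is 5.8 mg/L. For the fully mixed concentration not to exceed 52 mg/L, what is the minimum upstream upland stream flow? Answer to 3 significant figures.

1470 L/s

Set C_mix = 52: (Q·5.800 + 329.0·258.0) / (Q + 329.0) = 52
→ Q = 329.0·(258.0 − 52)/(52 − 5.800) = 1467 L/s.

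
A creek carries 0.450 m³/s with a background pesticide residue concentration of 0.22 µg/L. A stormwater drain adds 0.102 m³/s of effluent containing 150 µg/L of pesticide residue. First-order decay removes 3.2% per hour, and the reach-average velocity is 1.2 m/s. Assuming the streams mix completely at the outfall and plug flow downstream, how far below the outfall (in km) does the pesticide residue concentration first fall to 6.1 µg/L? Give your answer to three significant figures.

202 km

After mixing, C = (0.4500·0.2200 + 0.1020·150.0) / 0.5520 = 15.40/0.5520 = 27.90 µg/L.
3.2%/h lost → k = −ln(1 − 0.032) = 0.03252 h⁻¹.
Set 27.90·exp(−k·t) = 6.1 → t = ln(27.90/6.1)/k = 168300 s = 46.74 h.
Distance = v·t = 1.2·168300 = 201900 m = 201.9 km.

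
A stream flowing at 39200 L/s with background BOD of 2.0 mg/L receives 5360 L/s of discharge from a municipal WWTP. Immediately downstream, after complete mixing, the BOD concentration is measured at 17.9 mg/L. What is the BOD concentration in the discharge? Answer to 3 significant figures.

134 mg/L

Mass balance: 39200·2.000 + 5360·Cₑ = 44560·17.90
→ Cₑ = (44560·17.90 − 39200·2.000) / 5360 = 134.2 mg/L.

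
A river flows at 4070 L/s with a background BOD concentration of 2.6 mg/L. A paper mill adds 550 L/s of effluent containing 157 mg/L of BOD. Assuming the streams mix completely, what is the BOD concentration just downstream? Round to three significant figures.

Conservation of mass: C = (4070·2.600 + 550.0·157.0) / 4620 = 96930/4620 = 20.98 mg/L.

21.0 mg/L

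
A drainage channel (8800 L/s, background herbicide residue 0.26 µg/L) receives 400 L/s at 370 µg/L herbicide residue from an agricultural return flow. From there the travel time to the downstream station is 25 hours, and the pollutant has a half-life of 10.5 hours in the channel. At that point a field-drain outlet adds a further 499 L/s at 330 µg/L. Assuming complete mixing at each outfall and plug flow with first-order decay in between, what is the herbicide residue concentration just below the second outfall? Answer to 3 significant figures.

20.0 µg/L

After mixing, C = (8800·0.2600 + 400.0·370.0) / 9200 = 150300/9200 = 16.34 µg/L; combined flow 9200 L/s.
Half-life 10.5 h → k = ln 2 / 10.5 = 0.06601 h⁻¹ = 1.584 d⁻¹.
After decay, C = 16.34 × e^(−kt) = 16.34 × 0.1920 = 3.136 µg/L.
At the second outfall, C = (9200·3.136 + 499.0·330.0) / (9200 + 499.0) = 19.95 µg/L.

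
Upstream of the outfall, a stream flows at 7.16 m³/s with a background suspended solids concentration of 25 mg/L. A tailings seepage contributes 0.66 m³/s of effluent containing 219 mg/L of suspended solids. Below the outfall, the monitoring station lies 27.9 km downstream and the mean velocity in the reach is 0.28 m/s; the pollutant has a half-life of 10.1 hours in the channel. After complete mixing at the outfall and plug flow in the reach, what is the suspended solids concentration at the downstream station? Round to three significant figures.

6.19 mg/L

Mixed concentration C = ΣQC/ΣQ = (7.160·25.00 + 0.6600·219.0) / 7.820 = 323.5/7.820 = 41.37 mg/L.
Travel time t = 27.9·1000 / 0.28 = 99640 s = 27.68 h.
Half-life 10.1 h → k = ln 2 / 10.1 = 0.06863 h⁻¹ = 1.647 d⁻¹.
First-order decay: C = 41.37·exp(−k·t) = 41.37·0.1496 = 6.191 mg/L.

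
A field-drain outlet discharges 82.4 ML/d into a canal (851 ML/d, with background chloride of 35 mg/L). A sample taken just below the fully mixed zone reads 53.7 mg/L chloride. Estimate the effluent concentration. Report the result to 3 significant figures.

Mass balance: 851.0·35.00 + 82.40·Cₑ = 933.4·53.70
→ Cₑ = (933.4·53.70 − 851.0·35.00) / 82.40 = 246.8 mg/L.

247 mg/L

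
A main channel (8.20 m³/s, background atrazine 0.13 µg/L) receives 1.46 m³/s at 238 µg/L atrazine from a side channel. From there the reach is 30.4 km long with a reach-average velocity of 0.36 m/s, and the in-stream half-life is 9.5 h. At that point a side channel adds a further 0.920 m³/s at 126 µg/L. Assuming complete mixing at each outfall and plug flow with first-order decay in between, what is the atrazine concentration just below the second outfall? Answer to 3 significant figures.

16.9 µg/L

Conservation of mass: C = (8.200·0.1300 + 1.460·238.0) / 9.660 = 348.5/9.660 = 36.08 µg/L; combined flow 9.660 m³/s.
Travel time t = 30.4·1000 / 0.36 = 84440 s = 23.46 h.
Half-life 9.5 h → k = ln 2 / 9.5 = 0.07296 h⁻¹ = 1.751 d⁻¹.
Applying C = C₀e^(−kt): 36.08 × 0.1806 = 6.516 µg/L.
Second outfall: C = (9.660·6.516 + 0.9200·126.0)/10.58 = 16.91 µg/L.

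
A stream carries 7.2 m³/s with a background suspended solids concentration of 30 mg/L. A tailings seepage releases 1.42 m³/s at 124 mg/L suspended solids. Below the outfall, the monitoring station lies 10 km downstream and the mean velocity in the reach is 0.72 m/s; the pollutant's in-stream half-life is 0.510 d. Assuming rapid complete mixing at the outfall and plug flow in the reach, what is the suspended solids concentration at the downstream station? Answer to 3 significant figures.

36.6 mg/L

Conservation of mass: C = (7.200·30.00 + 1.420·124.0) / 8.620 = 392.1/8.620 = 45.48 mg/L.
Travel time t = 10·1000 / 0.72 = 13890 s = 3.858 h.
Half-life 0.510 d → k = ln 2 / 0.510 = 1.359 d⁻¹.
Applying C = C₀e^(−kt): 45.48 × 0.8037 = 36.56 mg/L.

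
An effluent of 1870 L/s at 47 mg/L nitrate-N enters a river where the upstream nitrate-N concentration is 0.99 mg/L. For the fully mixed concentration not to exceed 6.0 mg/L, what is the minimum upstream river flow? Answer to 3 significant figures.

15300 L/s

Set C_mix = 6.0: (Q·0.9900 + 1870·47.00) / (Q + 1870) = 6.0
→ Q = 1870·(47.00 − 6.0)/(6.0 − 0.9900) = 15300 L/s.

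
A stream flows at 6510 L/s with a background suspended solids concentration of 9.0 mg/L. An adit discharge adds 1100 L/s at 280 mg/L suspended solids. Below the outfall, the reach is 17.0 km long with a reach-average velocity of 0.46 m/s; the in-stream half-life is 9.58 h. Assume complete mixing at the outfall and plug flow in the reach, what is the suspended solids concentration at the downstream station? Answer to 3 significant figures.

22.9 mg/L

After mixing, C = (6510·9.000 + 1100·280.0) / 7610 = 366600/7610 = 48.17 mg/L.
Travel time t = 17.0·1000 / 0.46 = 36960 s = 10.27 h.
Half-life 9.58 h → k = ln 2 / 9.58 = 0.07235 h⁻¹ = 1.736 d⁻¹.
After decay, C = 48.17 × e^(−kt) = 48.17 × 0.4758 = 22.92 mg/L.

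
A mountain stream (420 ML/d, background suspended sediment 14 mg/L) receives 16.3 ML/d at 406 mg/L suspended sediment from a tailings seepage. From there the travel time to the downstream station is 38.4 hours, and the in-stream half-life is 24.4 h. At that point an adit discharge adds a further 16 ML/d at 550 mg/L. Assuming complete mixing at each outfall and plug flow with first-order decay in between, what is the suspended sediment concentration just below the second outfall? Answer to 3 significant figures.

28.7 mg/L

Conservation of mass: C = (420.0·14.00 + 16.30·406.0) / 436.3 = 12500/436.3 = 28.64 mg/L; combined flow 436.3 ML/d.
Half-life 24.4 h → k = ln 2 / 24.4 = 0.02841 h⁻¹ = 0.6818 d⁻¹.
After decay, C = 28.64 × e^(−kt) = 28.64 × 0.3359 = 9.623 mg/L.
At the second outfall, C = (436.3·9.623 + 16.00·550.0) / (436.3 + 16.00) = 28.74 mg/L.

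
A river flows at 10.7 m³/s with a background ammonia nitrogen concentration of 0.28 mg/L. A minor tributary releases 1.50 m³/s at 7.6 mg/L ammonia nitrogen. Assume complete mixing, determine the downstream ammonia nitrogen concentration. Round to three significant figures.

Flow-weighted average: C = (10.70·0.2800 + 1.500·7.600) / 12.20 = 14.40/12.20 = 1.180 mg/L.

1.18 mg/L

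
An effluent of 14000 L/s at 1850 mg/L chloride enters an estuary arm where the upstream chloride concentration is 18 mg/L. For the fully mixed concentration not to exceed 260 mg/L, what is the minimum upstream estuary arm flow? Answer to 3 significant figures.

Set C_mix = 260: (Q·18.00 + 14000·1850) / (Q + 14000) = 260
→ Q = 14000·(1850 − 260)/(260 − 18.00) = 91980 L/s.

92000 L/s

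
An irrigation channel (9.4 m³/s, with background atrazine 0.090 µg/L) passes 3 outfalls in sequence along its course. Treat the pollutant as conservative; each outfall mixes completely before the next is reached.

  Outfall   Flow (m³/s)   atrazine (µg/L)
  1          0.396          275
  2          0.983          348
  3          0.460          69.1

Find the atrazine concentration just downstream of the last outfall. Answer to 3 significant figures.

Below outfall 1: Q → 9.796 m³/s, C = (9.400·0.09000 + 0.3960·275.0)/9.796 = 11.20 µg/L.
Below outfall 2: Q → 10.78 m³/s, C = (9.796·11.20 + 0.9830·348.0)/10.78 = 41.92 µg/L.
Below outfall 3: Q → 11.24 m³/s, C = (10.78·41.92 + 0.4600·69.10)/11.24 = 43.03 µg/L.

43.0 µg/L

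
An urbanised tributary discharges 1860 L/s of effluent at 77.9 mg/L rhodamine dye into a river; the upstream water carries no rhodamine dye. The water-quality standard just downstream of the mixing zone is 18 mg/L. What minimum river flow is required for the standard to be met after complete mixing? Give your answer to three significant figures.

Set C_mix = 18: (Q·0 + 1860·77.90) / (Q + 1860) = 18
→ Q = 1860·(77.90 − 18)/(18 − 0) = 6190 L/s.

6190 L/s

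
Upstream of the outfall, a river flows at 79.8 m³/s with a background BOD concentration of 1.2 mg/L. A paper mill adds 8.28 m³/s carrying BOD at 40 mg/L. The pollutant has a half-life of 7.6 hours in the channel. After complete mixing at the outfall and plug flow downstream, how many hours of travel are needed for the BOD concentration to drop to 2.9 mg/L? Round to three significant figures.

After mixing, C = (79.80·1.200 + 8.280·40.00) / 88.08 = 427.0/88.08 = 4.847 mg/L.
Half-life 7.6 h → k = ln 2 / 7.6 = 0.09120 h⁻¹ = 2.189 d⁻¹.
4.847·exp(−k·t) = 2.9 → t = ln(4.847/2.9)/k = 20280 s = 5.633 h.

5.63 h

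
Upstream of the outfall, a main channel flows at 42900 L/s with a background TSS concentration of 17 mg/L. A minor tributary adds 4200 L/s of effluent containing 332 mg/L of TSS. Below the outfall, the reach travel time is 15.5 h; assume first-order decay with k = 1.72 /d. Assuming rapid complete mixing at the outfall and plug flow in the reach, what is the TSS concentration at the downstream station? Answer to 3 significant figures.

Mass balance: C = (42900·17.00 + 4200·332.0) / 47100 = 2124000/47100 = 45.09 mg/L.
First-order decay: C = 45.09·exp(−k·t) = 45.09·0.3293 = 14.85 mg/L.

14.8 mg/L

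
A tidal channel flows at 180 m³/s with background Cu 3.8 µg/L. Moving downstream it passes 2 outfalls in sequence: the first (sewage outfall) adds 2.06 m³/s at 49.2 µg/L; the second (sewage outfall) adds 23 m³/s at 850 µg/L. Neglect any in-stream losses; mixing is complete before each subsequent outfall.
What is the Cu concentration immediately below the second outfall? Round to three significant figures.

99.2 µg/L

Outfall 1: combined Q = 182.1 m³/s; C = (180.0·3.800 + 2.060·49.20)/182.1 = 4.314 µg/L.
Outfall 2: combined Q = 205.1 m³/s; C = (182.1·4.314 + 23.00·850.0)/205.1 = 99.17 µg/L.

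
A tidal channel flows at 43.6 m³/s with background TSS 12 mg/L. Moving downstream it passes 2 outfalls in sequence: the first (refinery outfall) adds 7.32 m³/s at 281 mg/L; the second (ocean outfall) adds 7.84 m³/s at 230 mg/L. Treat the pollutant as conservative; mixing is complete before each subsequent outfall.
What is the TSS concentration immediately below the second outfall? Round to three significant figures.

74.6 mg/L

After outfall 1: Q = 43.60 + 7.320 = 50.92 m³/s; C = (43.60·12.00 + 7.320·281.0)/50.92 = 50.67 mg/L.
After outfall 2: Q = 50.92 + 7.840 = 58.76 m³/s; C = (50.92·50.67 + 7.840·230.0)/58.76 = 74.60 mg/L.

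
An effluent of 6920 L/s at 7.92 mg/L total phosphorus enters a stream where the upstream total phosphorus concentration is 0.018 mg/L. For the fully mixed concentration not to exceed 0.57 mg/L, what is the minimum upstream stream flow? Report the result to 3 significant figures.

Set C_mix = 0.57: (Q·0.01800 + 6920·7.920) / (Q + 6920) = 0.57
→ Q = 6920·(7.920 − 0.57)/(0.57 − 0.01800) = 92140 L/s.

92100 L/s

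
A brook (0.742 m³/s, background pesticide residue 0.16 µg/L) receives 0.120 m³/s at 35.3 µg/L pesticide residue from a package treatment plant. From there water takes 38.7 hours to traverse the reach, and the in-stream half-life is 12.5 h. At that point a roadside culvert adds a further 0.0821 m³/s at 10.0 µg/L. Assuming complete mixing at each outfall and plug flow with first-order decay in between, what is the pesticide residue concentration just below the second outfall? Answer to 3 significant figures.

After mixing, C = (0.7420·0.1600 + 0.1200·35.30) / 0.8620 = 4.355/0.8620 = 5.052 µg/L; combined flow 0.8620 m³/s.
Half-life 12.5 h → k = ln 2 / 12.5 = 0.05545 h⁻¹ = 1.331 d⁻¹.
First-order decay: C = 5.052·exp(−k·t) = 5.052·0.1170 = 0.5908 µg/L.
At the second outfall, C = (0.8620·0.5908 + 0.08210·10.00) / (0.8620 + 0.08210) = 1.409 µg/L.

1.41 µg/L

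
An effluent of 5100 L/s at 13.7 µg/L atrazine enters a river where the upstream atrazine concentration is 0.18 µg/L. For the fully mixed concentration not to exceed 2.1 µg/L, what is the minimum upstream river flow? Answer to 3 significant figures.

Set C_mix = 2.1: (Q·0.1800 + 5100·13.70) / (Q + 5100) = 2.1
→ Q = 5100·(13.70 − 2.1)/(2.1 − 0.1800) = 30810 L/s.

30800 L/s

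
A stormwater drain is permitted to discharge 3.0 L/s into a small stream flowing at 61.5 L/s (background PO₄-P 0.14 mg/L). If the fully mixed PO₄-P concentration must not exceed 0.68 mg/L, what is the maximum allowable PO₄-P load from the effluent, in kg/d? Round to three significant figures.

Mass balance at the limit: 61.50·0.1400 + 3.000·Cₑ = 64.50·0.68 → Cₑ = 11.75 mg/L.
3.000 L/s = 0.003000 m³/s. Load = 0.003000 m³/s × 11.75 g/m³ × 86 400 s/d = 3.046 kg/d.

3.05 kg/d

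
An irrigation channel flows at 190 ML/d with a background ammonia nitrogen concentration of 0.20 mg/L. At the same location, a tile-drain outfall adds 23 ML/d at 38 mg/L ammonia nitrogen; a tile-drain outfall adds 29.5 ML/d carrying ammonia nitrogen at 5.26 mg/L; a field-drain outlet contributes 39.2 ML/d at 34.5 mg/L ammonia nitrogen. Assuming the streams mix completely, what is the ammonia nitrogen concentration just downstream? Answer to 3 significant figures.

Conservation of mass: C = (190.0·0.2000 + 23.00·38.00 + 29.50·5.260 + 39.20·34.50) / 281.7 = 2420/281.7 = 8.589 mg/L.

8.59 mg/L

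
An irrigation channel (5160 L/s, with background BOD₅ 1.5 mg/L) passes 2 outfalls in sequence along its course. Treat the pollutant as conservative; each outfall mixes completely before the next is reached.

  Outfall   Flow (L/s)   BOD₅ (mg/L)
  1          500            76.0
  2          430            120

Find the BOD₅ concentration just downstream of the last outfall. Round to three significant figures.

16.0 mg/L

Below outfall 1: Q → 5660 L/s, C = (5160·1.500 + 500.0·76.00)/5660 = 8.081 mg/L.
Below outfall 2: Q → 6090 L/s, C = (5660·8.081 + 430.0·120.0)/6090 = 15.98 mg/L.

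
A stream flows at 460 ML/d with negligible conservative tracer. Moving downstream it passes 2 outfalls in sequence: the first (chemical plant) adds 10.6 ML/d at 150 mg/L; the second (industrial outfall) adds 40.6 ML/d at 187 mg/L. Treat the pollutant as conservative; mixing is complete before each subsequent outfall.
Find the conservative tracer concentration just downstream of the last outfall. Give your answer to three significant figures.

18.0 mg/L

Outfall 1: combined Q = 470.6 ML/d; C = (460.0·0 + 10.60·150.0)/470.6 = 3.379 mg/L.
Outfall 2: combined Q = 511.2 ML/d; C = (470.6·3.379 + 40.60·187.0)/511.2 = 17.96 mg/L.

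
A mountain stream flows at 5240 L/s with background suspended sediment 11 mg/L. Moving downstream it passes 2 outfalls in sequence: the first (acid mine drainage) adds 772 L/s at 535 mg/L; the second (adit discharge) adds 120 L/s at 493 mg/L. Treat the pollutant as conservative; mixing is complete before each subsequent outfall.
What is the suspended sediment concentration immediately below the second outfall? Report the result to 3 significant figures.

86.4 mg/L

Below outfall 1: Q → 6012 L/s, C = (5240·11.00 + 772.0·535.0)/6012 = 78.29 mg/L.
Below outfall 2: Q → 6132 L/s, C = (6012·78.29 + 120.0·493.0)/6132 = 86.40 mg/L.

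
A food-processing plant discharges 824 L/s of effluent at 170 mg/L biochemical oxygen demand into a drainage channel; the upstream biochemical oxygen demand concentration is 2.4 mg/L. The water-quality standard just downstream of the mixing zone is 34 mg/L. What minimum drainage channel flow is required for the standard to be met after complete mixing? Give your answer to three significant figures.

Set C_mix = 34: (Q·2.400 + 824.0·170.0) / (Q + 824.0) = 34
→ Q = 824.0·(170.0 − 34)/(34 − 2.400) = 3546 L/s.

3550 L/s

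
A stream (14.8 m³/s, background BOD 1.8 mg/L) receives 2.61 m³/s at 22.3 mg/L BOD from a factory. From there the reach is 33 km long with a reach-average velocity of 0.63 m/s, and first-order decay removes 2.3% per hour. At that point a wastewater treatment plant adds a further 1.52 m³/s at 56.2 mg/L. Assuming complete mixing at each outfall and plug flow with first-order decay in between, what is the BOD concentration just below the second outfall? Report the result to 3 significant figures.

Mass balance: C = (14.80·1.800 + 2.610·22.30) / 17.41 = 84.84/17.41 = 4.873 mg/L; combined flow 17.41 m³/s.
Travel time t = 33·1000 / 0.63 = 52380 s = 14.55 h.
2.3%/h lost → k = −ln(1 − 0.023) = 0.02327 h⁻¹.
Applying C = C₀e^(−kt): 4.873 × 0.7128 = 3.474 mg/L.
At the second outfall, C = (17.41·3.474 + 1.520·56.20) / (17.41 + 1.520) = 7.707 mg/L.

7.71 mg/L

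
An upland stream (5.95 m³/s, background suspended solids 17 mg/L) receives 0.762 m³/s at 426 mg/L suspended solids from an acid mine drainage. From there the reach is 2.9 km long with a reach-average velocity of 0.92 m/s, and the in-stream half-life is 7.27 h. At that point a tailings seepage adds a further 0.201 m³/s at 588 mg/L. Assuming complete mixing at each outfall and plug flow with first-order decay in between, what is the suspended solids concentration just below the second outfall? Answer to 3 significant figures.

73.8 mg/L

Conservation of mass: C = (5.950·17.00 + 0.7620·426.0) / 6.712 = 425.8/6.712 = 63.43 mg/L; combined flow 6.712 m³/s.
Travel time t = 2.9·1000 / 0.92 = 3152 s = 0.8756 h.
Half-life 7.27 h → k = ln 2 / 7.27 = 0.09534 h⁻¹ = 2.288 d⁻¹.
Decay over the reach: 63.43·exp(−kt) = 63.43·0.9199 = 58.35 mg/L.
At the second outfall, C = (6.712·58.35 + 0.2010·588.0) / (6.712 + 0.2010) = 73.75 mg/L.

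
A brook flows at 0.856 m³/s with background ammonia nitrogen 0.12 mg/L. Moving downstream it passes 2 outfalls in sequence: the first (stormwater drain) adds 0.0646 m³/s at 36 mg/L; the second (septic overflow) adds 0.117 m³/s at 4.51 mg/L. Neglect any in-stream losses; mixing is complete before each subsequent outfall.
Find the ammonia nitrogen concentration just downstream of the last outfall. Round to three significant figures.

2.85 mg/L

After outfall 1: Q = 0.8560 + 0.06460 = 0.9206 m³/s; C = (0.8560·0.1200 + 0.06460·36.00)/0.9206 = 2.638 mg/L.
After outfall 2: Q = 0.9206 + 0.1170 = 1.038 m³/s; C = (0.9206·2.638 + 0.1170·4.510)/1.038 = 2.849 mg/L.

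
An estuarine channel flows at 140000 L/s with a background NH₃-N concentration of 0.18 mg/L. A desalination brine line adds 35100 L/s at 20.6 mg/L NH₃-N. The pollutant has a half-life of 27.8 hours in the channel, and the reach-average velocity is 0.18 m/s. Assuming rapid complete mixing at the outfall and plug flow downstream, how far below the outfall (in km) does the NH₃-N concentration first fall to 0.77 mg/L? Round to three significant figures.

44.5 km

After mixing, C = (140000·0.1800 + 35100·20.60) / 175100 = 748300/175100 = 4.273 mg/L.
Half-life 27.8 h → k = ln 2 / 27.8 = 0.02493 h⁻¹ = 0.5984 d⁻¹.
Set 4.273·exp(−k·t) = 0.77 → t = ln(4.273/0.77)/k = 247400 s = 68.73 h.
Distance = v·t = 0.18·247400 = 44540 m = 44.54 km.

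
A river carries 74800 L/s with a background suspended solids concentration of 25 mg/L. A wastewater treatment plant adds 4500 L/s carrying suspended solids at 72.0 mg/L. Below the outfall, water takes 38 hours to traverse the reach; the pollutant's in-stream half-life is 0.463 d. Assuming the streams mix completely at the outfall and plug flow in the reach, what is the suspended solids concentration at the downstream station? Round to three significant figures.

2.59 mg/L

Mass balance: C = (74800·25.00 + 4500·72.00) / 79300 = 2194000/79300 = 27.67 mg/L.
Half-life 0.463 d → k = ln 2 / 0.463 = 1.497 d⁻¹.
After decay, C = 27.67 × e^(−kt) = 27.67 × 0.09345 = 2.585 mg/L.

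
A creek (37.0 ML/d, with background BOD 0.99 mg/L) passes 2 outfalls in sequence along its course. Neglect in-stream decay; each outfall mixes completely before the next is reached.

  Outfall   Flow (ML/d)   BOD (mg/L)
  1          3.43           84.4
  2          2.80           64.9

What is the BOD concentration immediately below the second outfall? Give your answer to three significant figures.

Below outfall 1: Q → 40.43 ML/d, C = (37.00·0.9900 + 3.430·84.40)/40.43 = 8.066 mg/L.
Below outfall 2: Q → 43.23 ML/d, C = (40.43·8.066 + 2.800·64.90)/43.23 = 11.75 mg/L.

11.7 mg/L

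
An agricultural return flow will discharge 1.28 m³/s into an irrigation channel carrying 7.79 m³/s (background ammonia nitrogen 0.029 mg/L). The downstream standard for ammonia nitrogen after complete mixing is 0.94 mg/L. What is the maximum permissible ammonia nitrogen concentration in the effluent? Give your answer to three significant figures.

At the limit, (Qr·Cr + Qe·Cₑ)/(Qr + Qe) = 0.94:
Cₑ = (9.070·0.94 − 7.790·0.02900) / 1.280 = 6.484 mg/L.

6.48 mg/L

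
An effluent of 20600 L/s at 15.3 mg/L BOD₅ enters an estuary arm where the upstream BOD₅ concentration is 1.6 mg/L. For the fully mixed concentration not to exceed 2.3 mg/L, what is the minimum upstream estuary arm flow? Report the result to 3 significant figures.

Set C_mix = 2.3: (Q·1.600 + 20600·15.30) / (Q + 20600) = 2.3
→ Q = 20600·(15.30 − 2.3)/(2.3 − 1.600) = 382600 L/s.

383000 L/s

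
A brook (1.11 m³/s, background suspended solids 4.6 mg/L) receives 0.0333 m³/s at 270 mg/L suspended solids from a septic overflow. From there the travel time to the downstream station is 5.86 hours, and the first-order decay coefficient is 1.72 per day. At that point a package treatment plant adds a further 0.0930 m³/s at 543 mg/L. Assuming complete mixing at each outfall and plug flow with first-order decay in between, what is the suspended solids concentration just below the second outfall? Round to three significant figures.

After mixing, C = (1.110·4.600 + 0.03330·270.0) / 1.143 = 14.10/1.143 = 12.33 mg/L; combined flow 1.143 m³/s.
Decay over the reach: 12.33·exp(−kt) = 12.33·0.6571 = 8.102 mg/L.
Second outfall: C = (1.143·8.102 + 0.09300·543.0)/1.236 = 48.34 mg/L.

48.3 mg/L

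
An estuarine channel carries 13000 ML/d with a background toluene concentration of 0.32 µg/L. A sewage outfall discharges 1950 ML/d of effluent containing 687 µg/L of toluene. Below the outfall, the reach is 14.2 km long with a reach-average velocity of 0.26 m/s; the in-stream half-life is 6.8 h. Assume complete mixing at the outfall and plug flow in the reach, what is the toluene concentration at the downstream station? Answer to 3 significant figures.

Mass balance: C = (13000·0.3200 + 1950·687.0) / 14950 = 1344000/14950 = 89.89 µg/L.
Travel time t = 14.2·1000 / 0.26 = 54620 s = 15.17 h.
Half-life 6.8 h → k = ln 2 / 6.8 = 0.1019 h⁻¹ = 2.446 d⁻¹.
After decay, C = 89.89 × e^(−kt) = 89.89 × 0.2130 = 19.15 µg/L.

19.1 µg/L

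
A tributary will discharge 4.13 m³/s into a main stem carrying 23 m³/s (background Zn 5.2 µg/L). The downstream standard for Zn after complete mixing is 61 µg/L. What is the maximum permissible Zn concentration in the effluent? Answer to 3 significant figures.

At the limit, (Qr·Cr + Qe·Cₑ)/(Qr + Qe) = 61:
Cₑ = (27.13·61 − 23.00·5.200) / 4.130 = 371.8 µg/L.

372 µg/L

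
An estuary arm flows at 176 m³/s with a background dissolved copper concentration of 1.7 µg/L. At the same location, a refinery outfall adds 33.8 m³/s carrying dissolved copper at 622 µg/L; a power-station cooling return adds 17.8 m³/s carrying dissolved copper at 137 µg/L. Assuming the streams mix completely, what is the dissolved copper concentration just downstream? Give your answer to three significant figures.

Mass balance: C = (176.0·1.700 + 33.80·622.0 + 17.80·137.0) / 227.6 = 23760/227.6 = 104.4 µg/L.

104 µg/L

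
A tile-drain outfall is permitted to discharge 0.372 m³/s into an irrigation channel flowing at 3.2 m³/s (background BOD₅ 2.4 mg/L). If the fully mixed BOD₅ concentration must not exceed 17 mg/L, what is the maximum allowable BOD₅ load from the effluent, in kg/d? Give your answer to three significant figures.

Mass balance at the limit: 3.200·2.400 + 0.3720·Cₑ = 3.572·17 → Cₑ = 142.6 mg/L.
Load = 0.3720 m³/s × 142.6 g/m³ × 86 400 s/d = 4583 kg/d.

4580 kg/d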